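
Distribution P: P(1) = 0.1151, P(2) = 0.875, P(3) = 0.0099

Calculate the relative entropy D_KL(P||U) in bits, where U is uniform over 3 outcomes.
0.9915 bits

U(i) = 1/3 for all i

D_KL(P||U) = Σ P(x) log₂(P(x) / (1/3))
           = Σ P(x) log₂(P(x)) + log₂(3)
           = log₂(3) - H(P)

H(P) = -Σ P(x) log₂(P(x)):
  -P(1)·log₂(P(1)) = -(0.1151)·log₂(0.1151) = 0.35900
  -P(2)·log₂(P(2)) = -(0.875)·log₂(0.875) = 0.16856
  -P(3)·log₂(P(3)) = -(0.0099)·log₂(0.0099) = 0.06592
H(P) = 0.35900 + 0.16856 + 0.06592 = 0.59348 bits

log₂(3) = 1.58496 bits

D_KL(P||U) = 1.58496 - 0.59348 = 0.99148 ≈ 0.9915 bits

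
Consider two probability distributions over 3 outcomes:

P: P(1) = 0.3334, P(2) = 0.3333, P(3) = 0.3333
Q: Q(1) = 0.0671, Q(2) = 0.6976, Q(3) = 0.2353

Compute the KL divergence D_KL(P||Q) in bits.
0.5834 bits

D_KL(P||Q) = Σ P(x) log₂(P(x)/Q(x))

Computing term by term:
  P(1)·log₂(P(1)/Q(1)) = 0.3334·log₂(0.3334/0.0671) = 0.77111
  P(2)·log₂(P(2)/Q(2)) = 0.3333·log₂(0.3333/0.6976) = -0.35516
  P(3)·log₂(P(3)/Q(3)) = 0.3333·log₂(0.3333/0.2353) = 0.16742

D_KL(P||Q) = 0.77111 - 0.35516 + 0.16742 = 0.58337 ≈ 0.5834 bits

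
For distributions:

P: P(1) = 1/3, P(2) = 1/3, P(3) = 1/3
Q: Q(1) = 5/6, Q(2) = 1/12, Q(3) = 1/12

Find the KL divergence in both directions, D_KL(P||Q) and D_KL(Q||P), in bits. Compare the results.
D_KL(P||Q) = 0.8927 bits, D_KL(Q||P) = 0.7683 bits. D_KL(P||Q) is larger than D_KL(Q||P) by 0.1244 bits; the two directions differ.

D_KL(P||Q) = Σ P(x) log₂(P(x)/Q(x))

Computing term by term:
  P(1)·log₂(P(1)/Q(1)) = (1/3)·log₂((1/3)/(5/6)) = -0.44064
  P(2)·log₂(P(2)/Q(2)) = (1/3)·log₂((1/3)/(1/12)) = 0.66667
  P(3)·log₂(P(3)/Q(3)) = (1/3)·log₂((1/3)/(1/12)) = 0.66667

D_KL(P||Q) = -0.44064 + 0.66667 + 0.66667 = 0.89270 ≈ 0.8927 bits

D_KL(Q||P) = Σ Q(x) log₂(Q(x)/P(x))

Computing term by term:
  Q(1)·log₂(Q(1)/P(1)) = (5/6)·log₂((5/6)/(1/3)) = 1.10161
  Q(2)·log₂(Q(2)/P(2)) = (1/12)·log₂((1/12)/(1/3)) = -0.16667
  Q(3)·log₂(Q(3)/P(3)) = (1/12)·log₂((1/12)/(1/3)) = -0.16667

D_KL(Q||P) = 1.10161 - 0.16667 - 0.16667 = 0.76827 ≈ 0.7683 bits

These are NOT equal (difference: 0.1244 bits). KL divergence is asymmetric: D_KL(P||Q) ≠ D_KL(Q||P) in general.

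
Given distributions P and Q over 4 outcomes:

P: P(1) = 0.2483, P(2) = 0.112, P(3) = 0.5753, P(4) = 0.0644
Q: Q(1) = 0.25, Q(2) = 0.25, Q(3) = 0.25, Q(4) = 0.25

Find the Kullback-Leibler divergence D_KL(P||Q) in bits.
0.4335 bits

D_KL(P||Q) = Σ P(x) log₂(P(x)/Q(x))

Computing term by term:
  P(1)·log₂(P(1)/Q(1)) = 0.2483·log₂(0.2483/0.25) = -0.00244
  P(2)·log₂(P(2)/Q(2)) = 0.112·log₂(0.112/0.25) = -0.12974
  P(3)·log₂(P(3)/Q(3)) = 0.5753·log₂(0.5753/0.25) = 0.69173
  P(4)·log₂(P(4)/Q(4)) = 0.0644·log₂(0.0644/0.25) = -0.12602

D_KL(P||Q) = -0.00244 - 0.12974 + 0.69173 - 0.12602 = 0.43353 ≈ 0.4335 bits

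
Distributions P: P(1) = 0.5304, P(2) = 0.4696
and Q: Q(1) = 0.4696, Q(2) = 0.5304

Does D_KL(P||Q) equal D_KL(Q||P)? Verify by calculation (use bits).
D_KL(P||Q) = 0.0107 bits, D_KL(Q||P) = 0.0107 bits. Yes — for this pair D_KL(P||Q) = D_KL(Q||P).

D_KL(P||Q) = Σ P(x) log₂(P(x)/Q(x))

Computing term by term:
  P(1)·log₂(P(1)/Q(1)) = 0.5304·log₂(0.5304/0.4696) = 0.09316
  P(2)·log₂(P(2)/Q(2)) = 0.4696·log₂(0.4696/0.5304) = -0.08248

D_KL(P||Q) = 0.09316 - 0.08248 = 0.01068 ≈ 0.0107 bits

D_KL(Q||P) = Σ Q(x) log₂(Q(x)/P(x))

Computing term by term:
  Q(1)·log₂(Q(1)/P(1)) = 0.4696·log₂(0.4696/0.5304) = -0.08248
  Q(2)·log₂(Q(2)/P(2)) = 0.5304·log₂(0.5304/0.4696) = 0.09316

D_KL(Q||P) = -0.08248 + 0.09316 = 0.01068 ≈ 0.0107 bits

These ARE equal here. Q is P with outcomes relabeled (Q(1) = P(2), Q(2) = P(1)) by a relabeling that is its own inverse, so the two sums contain exactly the same terms in a different order. This is a special case — KL divergence is not symmetric in general: D_KL(P||Q) ≠ D_KL(Q||P) for most P, Q.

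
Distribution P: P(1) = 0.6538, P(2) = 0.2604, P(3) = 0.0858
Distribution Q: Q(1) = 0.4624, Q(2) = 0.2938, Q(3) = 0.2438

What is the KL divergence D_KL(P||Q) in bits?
0.1521 bits

D_KL(P||Q) = Σ P(x) log₂(P(x)/Q(x))

Computing term by term:
  P(1)·log₂(P(1)/Q(1)) = 0.6538·log₂(0.6538/0.4624) = 0.32671
  P(2)·log₂(P(2)/Q(2)) = 0.2604·log₂(0.2604/0.2938) = -0.04534
  P(3)·log₂(P(3)/Q(3)) = 0.0858·log₂(0.0858/0.2438) = -0.12927

D_KL(P||Q) = 0.32671 - 0.04534 - 0.12927 = 0.15210 ≈ 0.1521 bits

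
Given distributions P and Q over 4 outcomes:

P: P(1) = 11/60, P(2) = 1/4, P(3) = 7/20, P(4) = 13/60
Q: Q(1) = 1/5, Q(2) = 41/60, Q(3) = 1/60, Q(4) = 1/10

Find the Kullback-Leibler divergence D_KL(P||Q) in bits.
1.3933 bits

D_KL(P||Q) = Σ P(x) log₂(P(x)/Q(x))

Computing term by term:
  P(1)·log₂(P(1)/Q(1)) = (11/60)·log₂((11/60)/(1/5)) = -0.02301
  P(2)·log₂(P(2)/Q(2)) = (1/4)·log₂((1/4)/(41/60)) = -0.36267
  P(3)·log₂(P(3)/Q(3)) = (7/20)·log₂((7/20)/(1/60)) = 1.53731
  P(4)·log₂(P(4)/Q(4)) = (13/60)·log₂((13/60)/(1/10)) = 0.24169

D_KL(P||Q) = -0.02301 - 0.36267 + 1.53731 + 0.24169 = 1.39332 ≈ 1.3933 bits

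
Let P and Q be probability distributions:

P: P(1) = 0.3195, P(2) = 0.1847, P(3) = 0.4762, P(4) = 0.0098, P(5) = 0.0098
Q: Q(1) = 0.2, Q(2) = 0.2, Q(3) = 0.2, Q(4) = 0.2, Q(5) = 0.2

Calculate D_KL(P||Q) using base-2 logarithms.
0.7054 bits

D_KL(P||Q) = Σ P(x) log₂(P(x)/Q(x))

Computing term by term:
  P(1)·log₂(P(1)/Q(1)) = 0.3195·log₂(0.3195/0.2) = 0.21592
  P(2)·log₂(P(2)/Q(2)) = 0.1847·log₂(0.1847/0.2) = -0.02121
  P(3)·log₂(P(3)/Q(3)) = 0.4762·log₂(0.4762/0.2) = 0.59600
  P(4)·log₂(P(4)/Q(4)) = 0.0098·log₂(0.0098/0.2) = -0.04264
  P(5)·log₂(P(5)/Q(5)) = 0.0098·log₂(0.0098/0.2) = -0.04264

D_KL(P||Q) = 0.21592 - 0.02121 + 0.59600 - 0.04264 - 0.04264 = 0.70543 ≈ 0.7054 bits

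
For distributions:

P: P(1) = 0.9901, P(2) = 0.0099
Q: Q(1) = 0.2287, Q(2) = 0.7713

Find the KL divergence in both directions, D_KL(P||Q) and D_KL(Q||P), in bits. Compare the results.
D_KL(P||Q) = 2.0310 bits, D_KL(Q||P) = 4.3631 bits. D_KL(Q||P) is larger than D_KL(P||Q) by 2.3321 bits; the two directions differ.

D_KL(P||Q) = Σ P(x) log₂(P(x)/Q(x))

Computing term by term:
  P(1)·log₂(P(1)/Q(1)) = 0.9901·log₂(0.9901/0.2287) = 2.09319
  P(2)·log₂(P(2)/Q(2)) = 0.0099·log₂(0.0099/0.7713) = -0.06221

D_KL(P||Q) = 2.09319 - 0.06221 = 2.03098 ≈ 2.0310 bits

D_KL(Q||P) = Σ Q(x) log₂(Q(x)/P(x))

Computing term by term:
  Q(1)·log₂(Q(1)/P(1)) = 0.2287·log₂(0.2287/0.9901) = -0.48350
  Q(2)·log₂(Q(2)/P(2)) = 0.7713·log₂(0.7713/0.0099) = 4.84663

D_KL(Q||P) = -0.48350 + 4.84663 = 4.36313 ≈ 4.3631 bits

These are NOT equal (difference: 2.3321 bits). KL divergence is asymmetric: D_KL(P||Q) ≠ D_KL(Q||P) in general.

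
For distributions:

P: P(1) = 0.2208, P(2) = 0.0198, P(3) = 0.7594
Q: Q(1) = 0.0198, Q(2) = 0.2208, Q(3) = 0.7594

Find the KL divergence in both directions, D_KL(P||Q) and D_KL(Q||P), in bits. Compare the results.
D_KL(P||Q) = 0.6993 bits, D_KL(Q||P) = 0.6993 bits. The two directions give exactly the same value for this pair.

D_KL(P||Q) = Σ P(x) log₂(P(x)/Q(x))

Computing term by term:
  P(1)·log₂(P(1)/Q(1)) = 0.2208·log₂(0.2208/0.0198) = 0.76820
  P(2)·log₂(P(2)/Q(2)) = 0.0198·log₂(0.0198/0.2208) = -0.06889
  P(3)·log₂(P(3)/Q(3)) = 0.7594·log₂(0.7594/0.7594) = 0.00000

D_KL(P||Q) = 0.76820 - 0.06889 + 0.00000 = 0.69931 ≈ 0.6993 bits

D_KL(Q||P) = Σ Q(x) log₂(Q(x)/P(x))

Computing term by term:
  Q(1)·log₂(Q(1)/P(1)) = 0.0198·log₂(0.0198/0.2208) = -0.06889
  Q(2)·log₂(Q(2)/P(2)) = 0.2208·log₂(0.2208/0.0198) = 0.76820
  Q(3)·log₂(Q(3)/P(3)) = 0.7594·log₂(0.7594/0.7594) = 0.00000

D_KL(Q||P) = -0.06889 + 0.76820 + 0.00000 = 0.69931 ≈ 0.6993 bits

These ARE equal here. Q is P with outcomes relabeled (Q(1) = P(2), Q(2) = P(1)) by a relabeling that is its own inverse, so the two sums contain exactly the same terms in a different order. This is a special case — KL divergence is not symmetric in general: D_KL(P||Q) ≠ D_KL(Q||P) for most P, Q.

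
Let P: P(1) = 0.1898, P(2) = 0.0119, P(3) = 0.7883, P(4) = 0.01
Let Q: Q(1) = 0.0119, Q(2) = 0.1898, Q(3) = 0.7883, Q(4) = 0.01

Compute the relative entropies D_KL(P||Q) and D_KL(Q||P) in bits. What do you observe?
D_KL(P||Q) = 0.7108 bits, D_KL(Q||P) = 0.7108 bits. The two directions give the same value here, because Q is a self-inverse relabeling of P; in general KL divergence is asymmetric.

D_KL(P||Q) = Σ P(x) log₂(P(x)/Q(x))

Computing term by term:
  P(1)·log₂(P(1)/Q(1)) = 0.1898·log₂(0.1898/0.0119) = 0.75834
  P(2)·log₂(P(2)/Q(2)) = 0.0119·log₂(0.0119/0.1898) = -0.04755
  P(3)·log₂(P(3)/Q(3)) = 0.7883·log₂(0.7883/0.7883) = 0.00000
  P(4)·log₂(P(4)/Q(4)) = 0.01·log₂(0.01/0.01) = 0.00000

D_KL(P||Q) = 0.75834 - 0.04755 + 0.00000 + 0.00000 = 0.71079 ≈ 0.7108 bits

D_KL(Q||P) = Σ Q(x) log₂(Q(x)/P(x))

Computing term by term:
  Q(1)·log₂(Q(1)/P(1)) = 0.0119·log₂(0.0119/0.1898) = -0.04755
  Q(2)·log₂(Q(2)/P(2)) = 0.1898·log₂(0.1898/0.0119) = 0.75834
  Q(3)·log₂(Q(3)/P(3)) = 0.7883·log₂(0.7883/0.7883) = 0.00000
  Q(4)·log₂(Q(4)/P(4)) = 0.01·log₂(0.01/0.01) = 0.00000

D_KL(Q||P) = -0.04755 + 0.75834 + 0.00000 + 0.00000 = 0.71079 ≈ 0.7108 bits

These ARE equal here. Q is P with outcomes relabeled (Q(1) = P(2), Q(2) = P(1)) by a relabeling that is its own inverse, so the two sums contain exactly the same terms in a different order. This is a special case — KL divergence is not symmetric in general: D_KL(P||Q) ≠ D_KL(Q||P) for most P, Q.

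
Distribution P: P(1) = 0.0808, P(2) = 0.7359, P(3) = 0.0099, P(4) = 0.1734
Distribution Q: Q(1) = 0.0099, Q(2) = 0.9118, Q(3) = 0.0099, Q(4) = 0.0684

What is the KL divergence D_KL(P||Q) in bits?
0.2499 bits

D_KL(P||Q) = Σ P(x) log₂(P(x)/Q(x))

Computing term by term:
  P(1)·log₂(P(1)/Q(1)) = 0.0808·log₂(0.0808/0.0099) = 0.24473
  P(2)·log₂(P(2)/Q(2)) = 0.7359·log₂(0.7359/0.9118) = -0.22755
  P(3)·log₂(P(3)/Q(3)) = 0.0099·log₂(0.0099/0.0099) = 0.00000
  P(4)·log₂(P(4)/Q(4)) = 0.1734·log₂(0.1734/0.0684) = 0.23271

D_KL(P||Q) = 0.24473 - 0.22755 + 0.00000 + 0.23271 = 0.24989 ≈ 0.2499 bits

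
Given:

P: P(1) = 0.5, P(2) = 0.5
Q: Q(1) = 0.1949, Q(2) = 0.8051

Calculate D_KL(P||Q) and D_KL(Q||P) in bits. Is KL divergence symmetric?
D_KL(P||Q) = 0.3360 bits, D_KL(Q||P) = 0.2884 bits. No, KL divergence is not symmetric.

D_KL(P||Q) = Σ P(x) log₂(P(x)/Q(x))

Computing term by term:
  P(1)·log₂(P(1)/Q(1)) = 0.5·log₂(0.5/0.1949) = 0.67960
  P(2)·log₂(P(2)/Q(2)) = 0.5·log₂(0.5/0.8051) = -0.34362

D_KL(P||Q) = 0.67960 - 0.34362 = 0.33598 ≈ 0.3360 bits

D_KL(Q||P) = Σ Q(x) log₂(Q(x)/P(x))

Computing term by term:
  Q(1)·log₂(Q(1)/P(1)) = 0.1949·log₂(0.1949/0.5) = -0.26491
  Q(2)·log₂(Q(2)/P(2)) = 0.8051·log₂(0.8051/0.5) = 0.55330

D_KL(Q||P) = -0.26491 + 0.55330 = 0.28839 ≈ 0.2884 bits

These are NOT equal (difference: 0.0476 bits). KL divergence is asymmetric: D_KL(P||Q) ≠ D_KL(Q||P) in general.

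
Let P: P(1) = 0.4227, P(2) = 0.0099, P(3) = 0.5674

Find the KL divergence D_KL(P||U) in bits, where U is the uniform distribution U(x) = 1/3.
0.5300 bits

U(i) = 1/3 for all i

D_KL(P||U) = Σ P(x) log₂(P(x) / (1/3))
           = Σ P(x) log₂(P(x)) + log₂(3)
           = log₂(3) - H(P)

H(P) = -Σ P(x) log₂(P(x)):
  -P(1)·log₂(P(1)) = -(0.4227)·log₂(0.4227) = 0.52512
  -P(2)·log₂(P(2)) = -(0.0099)·log₂(0.0099) = 0.06592
  -P(3)·log₂(P(3)) = -(0.5674)·log₂(0.5674) = 0.46388
H(P) = 0.52512 + 0.06592 + 0.46388 = 1.05492 bits

log₂(3) = 1.58496 bits

D_KL(P||U) = 1.58496 - 1.05492 = 0.53004 ≈ 0.5300 bits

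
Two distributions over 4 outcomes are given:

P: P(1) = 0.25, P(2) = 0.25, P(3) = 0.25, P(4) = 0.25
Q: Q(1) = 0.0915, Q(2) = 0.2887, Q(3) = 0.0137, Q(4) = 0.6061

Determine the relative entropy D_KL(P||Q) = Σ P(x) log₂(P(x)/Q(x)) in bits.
1.0386 bits

D_KL(P||Q) = Σ P(x) log₂(P(x)/Q(x))

Computing term by term:
  P(1)·log₂(P(1)/Q(1)) = 0.25·log₂(0.25/0.0915) = 0.36252
  P(2)·log₂(P(2)/Q(2)) = 0.25·log₂(0.25/0.2887) = -0.05191
  P(3)·log₂(P(3)/Q(3)) = 0.25·log₂(0.25/0.0137) = 1.04742
  P(4)·log₂(P(4)/Q(4)) = 0.25·log₂(0.25/0.6061) = -0.31941

D_KL(P||Q) = 0.36252 - 0.05191 + 1.04742 - 0.31941 = 1.03862 ≈ 1.0386 bits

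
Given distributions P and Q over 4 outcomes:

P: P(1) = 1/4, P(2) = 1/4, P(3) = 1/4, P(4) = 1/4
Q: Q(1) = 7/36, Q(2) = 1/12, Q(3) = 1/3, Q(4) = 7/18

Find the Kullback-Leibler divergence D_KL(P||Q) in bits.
0.2238 bits

D_KL(P||Q) = Σ P(x) log₂(P(x)/Q(x))

Computing term by term:
  P(1)·log₂(P(1)/Q(1)) = (1/4)·log₂((1/4)/(7/36)) = 0.09064
  P(2)·log₂(P(2)/Q(2)) = (1/4)·log₂((1/4)/(1/12)) = 0.39624
  P(3)·log₂(P(3)/Q(3)) = (1/4)·log₂((1/4)/(1/3)) = -0.10376
  P(4)·log₂(P(4)/Q(4)) = (1/4)·log₂((1/4)/(7/18)) = -0.15936

D_KL(P||Q) = 0.09064 + 0.39624 - 0.10376 - 0.15936 = 0.22376 ≈ 0.2238 bits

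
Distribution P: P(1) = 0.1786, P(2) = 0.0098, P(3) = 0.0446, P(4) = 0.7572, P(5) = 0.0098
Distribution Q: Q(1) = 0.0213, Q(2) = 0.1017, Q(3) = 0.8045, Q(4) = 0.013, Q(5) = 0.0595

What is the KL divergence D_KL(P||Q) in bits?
4.7435 bits

D_KL(P||Q) = Σ P(x) log₂(P(x)/Q(x))

Computing term by term:
  P(1)·log₂(P(1)/Q(1)) = 0.1786·log₂(0.1786/0.0213) = 0.54791
  P(2)·log₂(P(2)/Q(2)) = 0.0098·log₂(0.0098/0.1017) = -0.03308
  P(3)·log₂(P(3)/Q(3)) = 0.0446·log₂(0.0446/0.8045) = -0.18611
  P(4)·log₂(P(4)/Q(4)) = 0.7572·log₂(0.7572/0.013) = 4.44029
  P(5)·log₂(P(5)/Q(5)) = 0.0098·log₂(0.0098/0.0595) = -0.02550

D_KL(P||Q) = 0.54791 - 0.03308 - 0.18611 + 4.44029 - 0.02550 = 4.74351 ≈ 4.7435 bits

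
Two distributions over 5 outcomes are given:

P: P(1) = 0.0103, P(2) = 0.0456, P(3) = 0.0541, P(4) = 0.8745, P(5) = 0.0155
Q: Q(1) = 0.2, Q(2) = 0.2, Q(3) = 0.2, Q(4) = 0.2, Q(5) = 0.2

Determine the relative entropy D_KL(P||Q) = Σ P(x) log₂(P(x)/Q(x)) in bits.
1.5608 bits

D_KL(P||Q) = Σ P(x) log₂(P(x)/Q(x))

Computing term by term:
  P(1)·log₂(P(1)/Q(1)) = 0.0103·log₂(0.0103/0.2) = -0.04408
  P(2)·log₂(P(2)/Q(2)) = 0.0456·log₂(0.0456/0.2) = -0.09726
  P(3)·log₂(P(3)/Q(3)) = 0.0541·log₂(0.0541/0.2) = -0.10205
  P(4)·log₂(P(4)/Q(4)) = 0.8745·log₂(0.8745/0.2) = 1.86134
  P(5)·log₂(P(5)/Q(5)) = 0.0155·log₂(0.0155/0.2) = -0.05719

D_KL(P||Q) = -0.04408 - 0.09726 - 0.10205 + 1.86134 - 0.05719 = 1.56076 ≈ 1.5608 bits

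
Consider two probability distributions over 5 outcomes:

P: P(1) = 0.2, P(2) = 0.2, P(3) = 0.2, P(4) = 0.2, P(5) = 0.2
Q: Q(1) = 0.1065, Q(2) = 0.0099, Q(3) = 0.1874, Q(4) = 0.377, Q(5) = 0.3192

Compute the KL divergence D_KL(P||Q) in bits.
0.7501 bits

D_KL(P||Q) = Σ P(x) log₂(P(x)/Q(x))

Computing term by term:
  P(1)·log₂(P(1)/Q(1)) = 0.2·log₂(0.2/0.1065) = 0.18183
  P(2)·log₂(P(2)/Q(2)) = 0.2·log₂(0.2/0.0099) = 0.86729
  P(3)·log₂(P(3)/Q(3)) = 0.2·log₂(0.2/0.1874) = 0.01878
  P(4)·log₂(P(4)/Q(4)) = 0.2·log₂(0.2/0.377) = -0.18291
  P(5)·log₂(P(5)/Q(5)) = 0.2·log₂(0.2/0.3192) = -0.13489

D_KL(P||Q) = 0.18183 + 0.86729 + 0.01878 - 0.18291 - 0.13489 = 0.75010 ≈ 0.7501 bits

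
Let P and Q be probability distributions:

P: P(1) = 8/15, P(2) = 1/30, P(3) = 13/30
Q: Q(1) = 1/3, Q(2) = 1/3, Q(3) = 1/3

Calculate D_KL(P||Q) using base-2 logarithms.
0.4149 bits

D_KL(P||Q) = Σ P(x) log₂(P(x)/Q(x))

Computing term by term:
  P(1)·log₂(P(1)/Q(1)) = (8/15)·log₂((8/15)/(1/3)) = 0.36164
  P(2)·log₂(P(2)/Q(2)) = (1/30)·log₂((1/30)/(1/3)) = -0.11073
  P(3)·log₂(P(3)/Q(3)) = (13/30)·log₂((13/30)/(1/3)) = 0.16402

D_KL(P||Q) = 0.36164 - 0.11073 + 0.16402 = 0.41493 ≈ 0.4149 bits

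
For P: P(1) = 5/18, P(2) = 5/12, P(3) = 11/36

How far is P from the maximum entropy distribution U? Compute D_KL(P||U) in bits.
0.0227 bits

U(i) = 1/3 for all i

D_KL(P||U) = Σ P(x) log₂(P(x) / (1/3))
           = Σ P(x) log₂(P(x)) + log₂(3)
           = log₂(3) - H(P)

H(P) = -Σ P(x) log₂(P(x)):
  -P(1)·log₂(P(1)) = -(5/18)·log₂(5/18) = 0.51333
  -P(2)·log₂(P(2)) = -(5/12)·log₂(5/12) = 0.52626
  -P(3)·log₂(P(3)) = -(11/36)·log₂(11/36) = 0.52265
H(P) = 0.51333 + 0.52626 + 0.52265 = 1.56224 bits

log₂(3) = 1.58496 bits

D_KL(P||U) = 1.58496 - 1.56224 = 0.02272 ≈ 0.0227 bits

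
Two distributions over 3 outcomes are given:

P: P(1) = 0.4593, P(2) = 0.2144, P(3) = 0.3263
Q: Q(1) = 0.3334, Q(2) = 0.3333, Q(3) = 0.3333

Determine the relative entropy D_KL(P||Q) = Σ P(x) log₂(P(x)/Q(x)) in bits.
0.0658 bits

D_KL(P||Q) = Σ P(x) log₂(P(x)/Q(x))

Computing term by term:
  P(1)·log₂(P(1)/Q(1)) = 0.4593·log₂(0.4593/0.3334) = 0.21228
  P(2)·log₂(P(2)/Q(2)) = 0.2144·log₂(0.2144/0.3333) = -0.13647
  P(3)·log₂(P(3)/Q(3)) = 0.3263·log₂(0.3263/0.3333) = -0.00999

D_KL(P||Q) = 0.21228 - 0.13647 - 0.00999 = 0.06582 ≈ 0.0658 bits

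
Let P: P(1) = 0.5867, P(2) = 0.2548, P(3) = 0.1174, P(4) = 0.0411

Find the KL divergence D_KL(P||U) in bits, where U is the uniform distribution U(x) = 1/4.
0.4940 bits

U(i) = 1/4 for all i

D_KL(P||U) = Σ P(x) log₂(P(x) / (1/4))
           = Σ P(x) log₂(P(x)) + log₂(4)
           = log₂(4) - H(P)

H(P) = -Σ P(x) log₂(P(x)):
  -P(1)·log₂(P(1)) = -(0.5867)·log₂(0.5867) = 0.45135
  -P(2)·log₂(P(2)) = -(0.2548)·log₂(0.2548) = 0.50261
  -P(3)·log₂(P(3)) = -(0.1174)·log₂(0.1174) = 0.36282
  -P(4)·log₂(P(4)) = -(0.0411)·log₂(0.0411) = 0.18925
H(P) = 0.45135 + 0.50261 + 0.36282 + 0.18925 = 1.50603 bits

log₂(4) = 2.00000 bits

D_KL(P||U) = 2.00000 - 1.50603 = 0.49397 ≈ 0.4940 bits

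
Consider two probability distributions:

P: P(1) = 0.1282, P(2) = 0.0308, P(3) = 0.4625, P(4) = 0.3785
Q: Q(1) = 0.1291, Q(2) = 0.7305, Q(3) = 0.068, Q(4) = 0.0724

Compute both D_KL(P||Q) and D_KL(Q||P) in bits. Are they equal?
D_KL(P||Q) = 2.0404 bits, D_KL(Q||P) = 2.9773 bits. No, they are not equal.

D_KL(P||Q) = Σ P(x) log₂(P(x)/Q(x))

Computing term by term:
  P(1)·log₂(P(1)/Q(1)) = 0.1282·log₂(0.1282/0.1291) = -0.00129
  P(2)·log₂(P(2)/Q(2)) = 0.0308·log₂(0.0308/0.7305) = -0.14069
  P(3)·log₂(P(3)/Q(3)) = 0.4625·log₂(0.4625/0.068) = 1.27920
  P(4)·log₂(P(4)/Q(4)) = 0.3785·log₂(0.3785/0.0724) = 0.90319

D_KL(P||Q) = -0.00129 - 0.14069 + 1.27920 + 0.90319 = 2.04041 ≈ 2.0404 bits

D_KL(Q||P) = Σ Q(x) log₂(Q(x)/P(x))

Computing term by term:
  Q(1)·log₂(Q(1)/P(1)) = 0.1291·log₂(0.1291/0.1282) = 0.00130
  Q(2)·log₂(Q(2)/P(2)) = 0.7305·log₂(0.7305/0.0308) = 3.33684
  Q(3)·log₂(Q(3)/P(3)) = 0.068·log₂(0.068/0.4625) = -0.18808
  Q(4)·log₂(Q(4)/P(4)) = 0.0724·log₂(0.0724/0.3785) = -0.17276

D_KL(Q||P) = 0.00130 + 3.33684 - 0.18808 - 0.17276 = 2.97730 ≈ 2.9773 bits

These are NOT equal (difference: 0.9369 bits). KL divergence is asymmetric: D_KL(P||Q) ≠ D_KL(Q||P) in general.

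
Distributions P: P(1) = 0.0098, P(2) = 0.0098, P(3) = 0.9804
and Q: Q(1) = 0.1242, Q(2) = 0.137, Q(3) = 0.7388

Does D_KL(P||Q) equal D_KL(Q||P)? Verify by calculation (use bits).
D_KL(P||Q) = 0.3270 bits, D_KL(Q||P) = 0.6748 bits. No — D_KL(P||Q) ≠ D_KL(Q||P) for this pair.

D_KL(P||Q) = Σ P(x) log₂(P(x)/Q(x))

Computing term by term:
  P(1)·log₂(P(1)/Q(1)) = 0.0098·log₂(0.0098/0.1242) = -0.03590
  P(2)·log₂(P(2)/Q(2)) = 0.0098·log₂(0.0098/0.137) = -0.03729
  P(3)·log₂(P(3)/Q(3)) = 0.9804·log₂(0.9804/0.7388) = 0.40019

D_KL(P||Q) = -0.03590 - 0.03729 + 0.40019 = 0.32700 ≈ 0.3270 bits

D_KL(Q||P) = Σ Q(x) log₂(Q(x)/P(x))

Computing term by term:
  Q(1)·log₂(Q(1)/P(1)) = 0.1242·log₂(0.1242/0.0098) = 0.45504
  Q(2)·log₂(Q(2)/P(2)) = 0.137·log₂(0.137/0.0098) = 0.52132
  Q(3)·log₂(Q(3)/P(3)) = 0.7388·log₂(0.7388/0.9804) = -0.30157

D_KL(Q||P) = 0.45504 + 0.52132 - 0.30157 = 0.67479 ≈ 0.6748 bits

These are NOT equal (difference: 0.3478 bits). KL divergence is asymmetric: D_KL(P||Q) ≠ D_KL(Q||P) in general.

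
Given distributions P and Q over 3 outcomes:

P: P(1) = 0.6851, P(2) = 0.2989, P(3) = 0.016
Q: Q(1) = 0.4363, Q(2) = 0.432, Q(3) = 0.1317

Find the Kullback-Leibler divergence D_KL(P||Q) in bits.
0.2385 bits

D_KL(P||Q) = Σ P(x) log₂(P(x)/Q(x))

Computing term by term:
  P(1)·log₂(P(1)/Q(1)) = 0.6851·log₂(0.6851/0.4363) = 0.44600
  P(2)·log₂(P(2)/Q(2)) = 0.2989·log₂(0.2989/0.432) = -0.15883
  P(3)·log₂(P(3)/Q(3)) = 0.016·log₂(0.016/0.1317) = -0.04866

D_KL(P||Q) = 0.44600 - 0.15883 - 0.04866 = 0.23851 ≈ 0.2385 bits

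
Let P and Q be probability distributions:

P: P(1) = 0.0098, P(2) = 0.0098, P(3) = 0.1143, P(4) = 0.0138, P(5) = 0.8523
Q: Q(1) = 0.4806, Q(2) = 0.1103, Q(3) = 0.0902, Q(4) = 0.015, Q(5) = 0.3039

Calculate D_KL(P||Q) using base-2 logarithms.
1.2161 bits

D_KL(P||Q) = Σ P(x) log₂(P(x)/Q(x))

Computing term by term:
  P(1)·log₂(P(1)/Q(1)) = 0.0098·log₂(0.0098/0.4806) = -0.05504
  P(2)·log₂(P(2)/Q(2)) = 0.0098·log₂(0.0098/0.1103) = -0.03423
  P(3)·log₂(P(3)/Q(3)) = 0.1143·log₂(0.1143/0.0902) = 0.03905
  P(4)·log₂(P(4)/Q(4)) = 0.0138·log₂(0.0138/0.015) = -0.00166
  P(5)·log₂(P(5)/Q(5)) = 0.8523·log₂(0.8523/0.3039) = 1.26802

D_KL(P||Q) = -0.05504 - 0.03423 + 0.03905 - 0.00166 + 1.26802 = 1.21614 ≈ 1.2161 bits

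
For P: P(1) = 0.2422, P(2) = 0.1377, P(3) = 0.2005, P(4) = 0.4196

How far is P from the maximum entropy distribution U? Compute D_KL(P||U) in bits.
0.1201 bits

U(i) = 1/4 for all i

D_KL(P||U) = Σ P(x) log₂(P(x) / (1/4))
           = Σ P(x) log₂(P(x)) + log₂(4)
           = log₂(4) - H(P)

H(P) = -Σ P(x) log₂(P(x)):
  -P(1)·log₂(P(1)) = -(0.2422)·log₂(0.2422) = 0.49548
  -P(2)·log₂(P(2)) = -(0.1377)·log₂(0.1377) = 0.39388
  -P(3)·log₂(P(3)) = -(0.2005)·log₂(0.2005) = 0.46482
  -P(4)·log₂(P(4)) = -(0.4196)·log₂(0.4196) = 0.52572
H(P) = 0.49548 + 0.39388 + 0.46482 + 0.52572 = 1.87990 bits

log₂(4) = 2.00000 bits

D_KL(P||U) = 2.00000 - 1.87990 = 0.12010 ≈ 0.1201 bits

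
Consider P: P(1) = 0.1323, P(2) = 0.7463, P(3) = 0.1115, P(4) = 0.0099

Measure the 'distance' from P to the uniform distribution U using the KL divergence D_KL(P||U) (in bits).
0.8801 bits

U(i) = 1/4 for all i

D_KL(P||U) = Σ P(x) log₂(P(x) / (1/4))
           = Σ P(x) log₂(P(x)) + log₂(4)
           = log₂(4) - H(P)

H(P) = -Σ P(x) log₂(P(x)):
  -P(1)·log₂(P(1)) = -(0.1323)·log₂(0.1323) = 0.38607
  -P(2)·log₂(P(2)) = -(0.7463)·log₂(0.7463) = 0.31507
  -P(3)·log₂(P(3)) = -(0.1115)·log₂(0.1115) = 0.35288
  -P(4)·log₂(P(4)) = -(0.0099)·log₂(0.0099) = 0.06592
H(P) = 0.38607 + 0.31507 + 0.35288 + 0.06592 = 1.11994 bits

log₂(4) = 2.00000 bits

D_KL(P||U) = 2.00000 - 1.11994 = 0.88006 ≈ 0.8801 bits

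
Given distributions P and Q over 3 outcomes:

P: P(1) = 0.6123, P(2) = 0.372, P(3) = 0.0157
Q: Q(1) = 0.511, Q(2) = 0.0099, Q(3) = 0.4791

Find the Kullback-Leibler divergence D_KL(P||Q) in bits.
2.0285 bits

D_KL(P||Q) = Σ P(x) log₂(P(x)/Q(x))

Computing term by term:
  P(1)·log₂(P(1)/Q(1)) = 0.6123·log₂(0.6123/0.511) = 0.15976
  P(2)·log₂(P(2)/Q(2)) = 0.372·log₂(0.372/0.0099) = 1.94620
  P(3)·log₂(P(3)/Q(3)) = 0.0157·log₂(0.0157/0.4791) = -0.07742

D_KL(P||Q) = 0.15976 + 1.94620 - 0.07742 = 2.02854 ≈ 2.0285 bits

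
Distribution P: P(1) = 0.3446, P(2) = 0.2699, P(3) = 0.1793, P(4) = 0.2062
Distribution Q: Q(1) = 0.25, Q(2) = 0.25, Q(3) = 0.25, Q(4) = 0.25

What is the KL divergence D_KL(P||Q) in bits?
0.0461 bits

D_KL(P||Q) = Σ P(x) log₂(P(x)/Q(x))

Computing term by term:
  P(1)·log₂(P(1)/Q(1)) = 0.3446·log₂(0.3446/0.25) = 0.15955
  P(2)·log₂(P(2)/Q(2)) = 0.2699·log₂(0.2699/0.25) = 0.02982
  P(3)·log₂(P(3)/Q(3)) = 0.1793·log₂(0.1793/0.25) = -0.08598
  P(4)·log₂(P(4)/Q(4)) = 0.2062·log₂(0.2062/0.25) = -0.05730

D_KL(P||Q) = 0.15955 + 0.02982 - 0.08598 - 0.05730 = 0.04609 ≈ 0.0461 bits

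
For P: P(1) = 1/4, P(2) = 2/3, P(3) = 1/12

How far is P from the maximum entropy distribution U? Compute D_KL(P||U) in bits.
0.3962 bits

U(i) = 1/3 for all i

D_KL(P||U) = Σ P(x) log₂(P(x) / (1/3))
           = Σ P(x) log₂(P(x)) + log₂(3)
           = log₂(3) - H(P)

H(P) = -Σ P(x) log₂(P(x)):
  -P(1)·log₂(P(1)) = -(1/4)·log₂(1/4) = 0.50000
  -P(2)·log₂(P(2)) = -(2/3)·log₂(2/3) = 0.38998
  -P(3)·log₂(P(3)) = -(1/12)·log₂(1/12) = 0.29875
H(P) = 0.50000 + 0.38998 + 0.29875 = 1.18873 bits

log₂(3) = 1.58496 bits

D_KL(P||U) = 1.58496 - 1.18873 = 0.39623 ≈ 0.3962 bits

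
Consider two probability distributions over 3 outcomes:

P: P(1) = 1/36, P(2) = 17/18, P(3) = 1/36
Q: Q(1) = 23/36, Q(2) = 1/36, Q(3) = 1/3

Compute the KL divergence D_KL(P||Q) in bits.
4.5796 bits

D_KL(P||Q) = Σ P(x) log₂(P(x)/Q(x))

Computing term by term:
  P(1)·log₂(P(1)/Q(1)) = (1/36)·log₂((1/36)/(23/36)) = -0.12565
  P(2)·log₂(P(2)/Q(2)) = (17/18)·log₂((17/18)/(1/36)) = 4.80483
  P(3)·log₂(P(3)/Q(3)) = (1/36)·log₂((1/36)/(1/3)) = -0.09958

D_KL(P||Q) = -0.12565 + 4.80483 - 0.09958 = 4.57960 ≈ 4.5796 bits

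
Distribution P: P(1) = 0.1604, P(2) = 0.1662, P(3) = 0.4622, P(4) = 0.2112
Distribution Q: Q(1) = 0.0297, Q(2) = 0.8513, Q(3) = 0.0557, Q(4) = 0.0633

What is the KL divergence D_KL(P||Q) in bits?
1.7767 bits

D_KL(P||Q) = Σ P(x) log₂(P(x)/Q(x))

Computing term by term:
  P(1)·log₂(P(1)/Q(1)) = 0.1604·log₂(0.1604/0.0297) = 0.39028
  P(2)·log₂(P(2)/Q(2)) = 0.1662·log₂(0.1662/0.8513) = -0.39169
  P(3)·log₂(P(3)/Q(3)) = 0.4622·log₂(0.4622/0.0557) = 1.41099
  P(4)·log₂(P(4)/Q(4)) = 0.2112·log₂(0.2112/0.0633) = 0.36714

D_KL(P||Q) = 0.39028 - 0.39169 + 1.41099 + 0.36714 = 1.77672 ≈ 1.7767 bits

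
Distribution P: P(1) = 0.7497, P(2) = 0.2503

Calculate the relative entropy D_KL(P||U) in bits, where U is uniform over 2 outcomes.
0.1882 bits

U(i) = 1/2 for all i

D_KL(P||U) = Σ P(x) log₂(P(x) / (1/2))
           = Σ P(x) log₂(P(x)) + log₂(2)
           = log₂(2) - H(P)

H(P) = -Σ P(x) log₂(P(x)):
  -P(1)·log₂(P(1)) = -(0.7497)·log₂(0.7497) = 0.31159
  -P(2)·log₂(P(2)) = -(0.2503)·log₂(0.2503) = 0.50017
H(P) = 0.31159 + 0.50017 = 0.81176 bits

log₂(2) = 1.00000 bits

D_KL(P||U) = 1.00000 - 0.81176 = 0.18824 ≈ 0.1882 bits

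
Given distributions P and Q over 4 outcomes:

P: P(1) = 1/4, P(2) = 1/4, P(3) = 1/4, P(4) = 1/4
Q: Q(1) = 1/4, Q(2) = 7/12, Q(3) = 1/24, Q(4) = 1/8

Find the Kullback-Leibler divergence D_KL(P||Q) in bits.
0.5906 bits

D_KL(P||Q) = Σ P(x) log₂(P(x)/Q(x))

Computing term by term:
  P(1)·log₂(P(1)/Q(1)) = (1/4)·log₂((1/4)/(1/4)) = 0.00000
  P(2)·log₂(P(2)/Q(2)) = (1/4)·log₂((1/4)/(7/12)) = -0.30560
  P(3)·log₂(P(3)/Q(3)) = (1/4)·log₂((1/4)/(1/24)) = 0.64624
  P(4)·log₂(P(4)/Q(4)) = (1/4)·log₂((1/4)/(1/8)) = 0.25000

D_KL(P||Q) = 0.00000 - 0.30560 + 0.64624 + 0.25000 = 0.59064 ≈ 0.5906 bits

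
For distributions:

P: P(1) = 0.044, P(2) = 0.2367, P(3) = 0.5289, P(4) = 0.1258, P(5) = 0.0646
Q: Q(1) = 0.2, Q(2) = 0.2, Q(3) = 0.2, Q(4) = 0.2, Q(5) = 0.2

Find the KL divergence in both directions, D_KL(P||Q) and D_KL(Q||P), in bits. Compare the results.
D_KL(P||Q) = 0.5140 bits, D_KL(Q||P) = 0.5675 bits. D_KL(Q||P) is larger than D_KL(P||Q) by 0.0535 bits; the two directions differ.

D_KL(P||Q) = Σ P(x) log₂(P(x)/Q(x))

Computing term by term:
  P(1)·log₂(P(1)/Q(1)) = 0.044·log₂(0.044/0.2) = -0.09611
  P(2)·log₂(P(2)/Q(2)) = 0.2367·log₂(0.2367/0.2) = 0.05753
  P(3)·log₂(P(3)/Q(3)) = 0.5289·log₂(0.5289/0.2) = 0.74204
  P(4)·log₂(P(4)/Q(4)) = 0.1258·log₂(0.1258/0.2) = -0.08414
  P(5)·log₂(P(5)/Q(5)) = 0.0646·log₂(0.0646/0.2) = -0.10532

D_KL(P||Q) = -0.09611 + 0.05753 + 0.74204 - 0.08414 - 0.10532 = 0.51400 ≈ 0.5140 bits

D_KL(Q||P) = Σ Q(x) log₂(Q(x)/P(x))

Computing term by term:
  Q(1)·log₂(Q(1)/P(1)) = 0.2·log₂(0.2/0.044) = 0.43688
  Q(2)·log₂(Q(2)/P(2)) = 0.2·log₂(0.2/0.2367) = -0.04861
  Q(3)·log₂(Q(3)/P(3)) = 0.2·log₂(0.2/0.5289) = -0.28060
  Q(4)·log₂(Q(4)/P(4)) = 0.2·log₂(0.2/0.1258) = 0.13377
  Q(5)·log₂(Q(5)/P(5)) = 0.2·log₂(0.2/0.0646) = 0.32608

D_KL(Q||P) = 0.43688 - 0.04861 - 0.28060 + 0.13377 + 0.32608 = 0.56752 ≈ 0.5675 bits

These are NOT equal (difference: 0.0535 bits). KL divergence is asymmetric: D_KL(P||Q) ≠ D_KL(Q||P) in general.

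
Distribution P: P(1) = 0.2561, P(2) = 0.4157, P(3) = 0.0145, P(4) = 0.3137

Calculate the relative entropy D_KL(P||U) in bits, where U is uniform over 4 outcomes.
0.3570 bits

U(i) = 1/4 for all i

D_KL(P||U) = Σ P(x) log₂(P(x) / (1/4))
           = Σ P(x) log₂(P(x)) + log₂(4)
           = log₂(4) - H(P)

H(P) = -Σ P(x) log₂(P(x)):
  -P(1)·log₂(P(1)) = -(0.2561)·log₂(0.2561) = 0.50329
  -P(2)·log₂(P(2)) = -(0.4157)·log₂(0.4157) = 0.52644
  -P(3)·log₂(P(3)) = -(0.0145)·log₂(0.0145) = 0.08856
  -P(4)·log₂(P(4)) = -(0.3137)·log₂(0.3137) = 0.52468
H(P) = 0.50329 + 0.52644 + 0.08856 + 0.52468 = 1.64297 bits

log₂(4) = 2.00000 bits

D_KL(P||U) = 2.00000 - 1.64297 = 0.35703 ≈ 0.3570 bits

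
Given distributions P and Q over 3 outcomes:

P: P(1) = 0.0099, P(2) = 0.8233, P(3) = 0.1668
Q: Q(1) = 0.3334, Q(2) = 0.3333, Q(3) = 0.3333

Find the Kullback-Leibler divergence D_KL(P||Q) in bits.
0.8573 bits

D_KL(P||Q) = Σ P(x) log₂(P(x)/Q(x))

Computing term by term:
  P(1)·log₂(P(1)/Q(1)) = 0.0099·log₂(0.0099/0.3334) = -0.05023
  P(2)·log₂(P(2)/Q(2)) = 0.8233·log₂(0.8233/0.3333) = 1.07407
  P(3)·log₂(P(3)/Q(3)) = 0.1668·log₂(0.1668/0.3333) = -0.16658

D_KL(P||Q) = -0.05023 + 1.07407 - 0.16658 = 0.85726 ≈ 0.8573 bits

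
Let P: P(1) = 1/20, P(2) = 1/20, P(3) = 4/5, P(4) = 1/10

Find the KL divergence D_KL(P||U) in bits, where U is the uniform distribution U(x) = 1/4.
0.9781 bits

U(i) = 1/4 for all i

D_KL(P||U) = Σ P(x) log₂(P(x) / (1/4))
           = Σ P(x) log₂(P(x)) + log₂(4)
           = log₂(4) - H(P)

H(P) = -Σ P(x) log₂(P(x)):
  -P(1)·log₂(P(1)) = -(1/20)·log₂(1/20) = 0.21610
  -P(2)·log₂(P(2)) = -(1/20)·log₂(1/20) = 0.21610
  -P(3)·log₂(P(3)) = -(4/5)·log₂(4/5) = 0.25754
  -P(4)·log₂(P(4)) = -(1/10)·log₂(1/10) = 0.33219
H(P) = 0.21610 + 0.21610 + 0.25754 + 0.33219 = 1.02193 bits

log₂(4) = 2.00000 bits

D_KL(P||U) = 2.00000 - 1.02193 = 0.97807 ≈ 0.9781 bits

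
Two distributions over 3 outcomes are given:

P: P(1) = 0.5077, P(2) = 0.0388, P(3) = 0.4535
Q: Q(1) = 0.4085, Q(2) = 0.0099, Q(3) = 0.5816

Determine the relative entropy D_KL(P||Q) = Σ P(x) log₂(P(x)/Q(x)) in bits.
0.0729 bits

D_KL(P||Q) = Σ P(x) log₂(P(x)/Q(x))

Computing term by term:
  P(1)·log₂(P(1)/Q(1)) = 0.5077·log₂(0.5077/0.4085) = 0.15924
  P(2)·log₂(P(2)/Q(2)) = 0.0388·log₂(0.0388/0.0099) = 0.07646
  P(3)·log₂(P(3)/Q(3)) = 0.4535·log₂(0.4535/0.5816) = -0.16277

D_KL(P||Q) = 0.15924 + 0.07646 - 0.16277 = 0.07293 ≈ 0.0729 bits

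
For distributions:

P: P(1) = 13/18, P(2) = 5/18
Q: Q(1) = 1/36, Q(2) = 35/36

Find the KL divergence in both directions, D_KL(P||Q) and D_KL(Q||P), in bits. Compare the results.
D_KL(P||Q) = 2.8927 bits, D_KL(Q||P) = 1.6266 bits. D_KL(P||Q) is larger than D_KL(Q||P) by 1.2661 bits; the two directions differ.

D_KL(P||Q) = Σ P(x) log₂(P(x)/Q(x))

Computing term by term:
  P(1)·log₂(P(1)/Q(1)) = (13/18)·log₂((13/18)/(1/36)) = 3.39476
  P(2)·log₂(P(2)/Q(2)) = (5/18)·log₂((5/18)/(35/36)) = -0.50204

D_KL(P||Q) = 3.39476 - 0.50204 = 2.89272 ≈ 2.8927 bits

D_KL(Q||P) = Σ Q(x) log₂(Q(x)/P(x))

Computing term by term:
  Q(1)·log₂(Q(1)/P(1)) = (1/36)·log₂((1/36)/(13/18)) = -0.13057
  Q(2)·log₂(Q(2)/P(2)) = (35/36)·log₂((35/36)/(5/18)) = 1.75715

D_KL(Q||P) = -0.13057 + 1.75715 = 1.62658 ≈ 1.6266 bits

These are NOT equal (difference: 1.2661 bits). KL divergence is asymmetric: D_KL(P||Q) ≠ D_KL(Q||P) in general.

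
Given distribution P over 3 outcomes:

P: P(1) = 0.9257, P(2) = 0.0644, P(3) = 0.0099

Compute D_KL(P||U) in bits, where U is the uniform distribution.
1.1611 bits

U(i) = 1/3 for all i

D_KL(P||U) = Σ P(x) log₂(P(x) / (1/3))
           = Σ P(x) log₂(P(x)) + log₂(3)
           = log₂(3) - H(P)

H(P) = -Σ P(x) log₂(P(x)):
  -P(1)·log₂(P(1)) = -(0.9257)·log₂(0.9257) = 0.10311
  -P(2)·log₂(P(2)) = -(0.0644)·log₂(0.0644) = 0.25482
  -P(3)·log₂(P(3)) = -(0.0099)·log₂(0.0099) = 0.06592
H(P) = 0.10311 + 0.25482 + 0.06592 = 0.42385 bits

log₂(3) = 1.58496 bits

D_KL(P||U) = 1.58496 - 0.42385 = 1.16111 ≈ 1.1611 bits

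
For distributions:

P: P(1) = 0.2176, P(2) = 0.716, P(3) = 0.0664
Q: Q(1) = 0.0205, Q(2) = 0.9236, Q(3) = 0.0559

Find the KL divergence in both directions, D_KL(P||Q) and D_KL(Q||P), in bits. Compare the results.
D_KL(P||Q) = 0.4951 bits, D_KL(Q||P) = 0.2555 bits. D_KL(P||Q) is larger than D_KL(Q||P) by 0.2396 bits; the two directions differ.

D_KL(P||Q) = Σ P(x) log₂(P(x)/Q(x))

Computing term by term:
  P(1)·log₂(P(1)/Q(1)) = 0.2176·log₂(0.2176/0.0205) = 0.74158
  P(2)·log₂(P(2)/Q(2)) = 0.716·log₂(0.716/0.9236) = -0.26299
  P(3)·log₂(P(3)/Q(3)) = 0.0664·log₂(0.0664/0.0559) = 0.01649

D_KL(P||Q) = 0.74158 - 0.26299 + 0.01649 = 0.49508 ≈ 0.4951 bits

D_KL(Q||P) = Σ Q(x) log₂(Q(x)/P(x))

Computing term by term:
  Q(1)·log₂(Q(1)/P(1)) = 0.0205·log₂(0.0205/0.2176) = -0.06986
  Q(2)·log₂(Q(2)/P(2)) = 0.9236·log₂(0.9236/0.716) = 0.33925
  Q(3)·log₂(Q(3)/P(3)) = 0.0559·log₂(0.0559/0.0664) = -0.01388

D_KL(Q||P) = -0.06986 + 0.33925 - 0.01388 = 0.25551 ≈ 0.2555 bits

These are NOT equal (difference: 0.2396 bits). KL divergence is asymmetric: D_KL(P||Q) ≠ D_KL(Q||P) in general.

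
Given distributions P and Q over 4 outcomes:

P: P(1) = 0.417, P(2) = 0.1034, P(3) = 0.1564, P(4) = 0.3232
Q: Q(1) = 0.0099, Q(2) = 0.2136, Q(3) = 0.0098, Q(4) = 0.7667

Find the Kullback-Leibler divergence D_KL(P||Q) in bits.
2.3643 bits

D_KL(P||Q) = Σ P(x) log₂(P(x)/Q(x))

Computing term by term:
  P(1)·log₂(P(1)/Q(1)) = 0.417·log₂(0.417/0.0099) = 2.25033
  P(2)·log₂(P(2)/Q(2)) = 0.1034·log₂(0.1034/0.2136) = -0.10823
  P(3)·log₂(P(3)/Q(3)) = 0.1564·log₂(0.1564/0.0098) = 0.62502
  P(4)·log₂(P(4)/Q(4)) = 0.3232·log₂(0.3232/0.7667) = -0.40278

D_KL(P||Q) = 2.25033 - 0.10823 + 0.62502 - 0.40278 = 2.36434 ≈ 2.3643 bits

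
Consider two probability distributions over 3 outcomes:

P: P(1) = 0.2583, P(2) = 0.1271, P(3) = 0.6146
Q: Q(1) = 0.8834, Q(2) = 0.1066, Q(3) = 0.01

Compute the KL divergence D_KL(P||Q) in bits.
3.2257 bits

D_KL(P||Q) = Σ P(x) log₂(P(x)/Q(x))

Computing term by term:
  P(1)·log₂(P(1)/Q(1)) = 0.2583·log₂(0.2583/0.8834) = -0.45823
  P(2)·log₂(P(2)/Q(2)) = 0.1271·log₂(0.1271/0.1066) = 0.03225
  P(3)·log₂(P(3)/Q(3)) = 0.6146·log₂(0.6146/0.01) = 3.65169

D_KL(P||Q) = -0.45823 + 0.03225 + 3.65169 = 3.22571 ≈ 3.2257 bits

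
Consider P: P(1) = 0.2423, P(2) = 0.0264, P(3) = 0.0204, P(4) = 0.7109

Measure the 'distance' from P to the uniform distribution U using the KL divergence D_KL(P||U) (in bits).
0.9015 bits

U(i) = 1/4 for all i

D_KL(P||U) = Σ P(x) log₂(P(x) / (1/4))
           = Σ P(x) log₂(P(x)) + log₂(4)
           = log₂(4) - H(P)

H(P) = -Σ P(x) log₂(P(x)):
  -P(1)·log₂(P(1)) = -(0.2423)·log₂(0.2423) = 0.49554
  -P(2)·log₂(P(2)) = -(0.0264)·log₂(0.0264) = 0.13842
  -P(3)·log₂(P(3)) = -(0.0204)·log₂(0.0204) = 0.11455
  -P(4)·log₂(P(4)) = -(0.7109)·log₂(0.7109) = 0.34996
H(P) = 0.49554 + 0.13842 + 0.11455 + 0.34996 = 1.09847 bits

log₂(4) = 2.00000 bits

D_KL(P||U) = 2.00000 - 1.09847 = 0.90153 ≈ 0.9015 bits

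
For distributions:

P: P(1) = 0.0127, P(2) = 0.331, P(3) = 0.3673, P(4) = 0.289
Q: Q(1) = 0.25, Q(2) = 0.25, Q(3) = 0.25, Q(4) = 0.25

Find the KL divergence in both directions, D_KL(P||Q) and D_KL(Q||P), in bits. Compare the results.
D_KL(P||Q) = 0.3437 bits, D_KL(Q||P) = 0.7825 bits. D_KL(Q||P) is larger than D_KL(P||Q) by 0.4388 bits; the two directions differ.

D_KL(P||Q) = Σ P(x) log₂(P(x)/Q(x))

Computing term by term:
  P(1)·log₂(P(1)/Q(1)) = 0.0127·log₂(0.0127/0.25) = -0.05460
  P(2)·log₂(P(2)/Q(2)) = 0.331·log₂(0.331/0.25) = 0.13402
  P(3)·log₂(P(3)/Q(3)) = 0.3673·log₂(0.3673/0.25) = 0.20386
  P(4)·log₂(P(4)/Q(4)) = 0.289·log₂(0.289/0.25) = 0.06044

D_KL(P||Q) = -0.05460 + 0.13402 + 0.20386 + 0.06044 = 0.34372 ≈ 0.3437 bits

D_KL(Q||P) = Σ Q(x) log₂(Q(x)/P(x))

Computing term by term:
  Q(1)·log₂(Q(1)/P(1)) = 0.25·log₂(0.25/0.0127) = 1.07476
  Q(2)·log₂(Q(2)/P(2)) = 0.25·log₂(0.25/0.331) = -0.10123
  Q(3)·log₂(Q(3)/P(3)) = 0.25·log₂(0.25/0.3673) = -0.13876
  Q(4)·log₂(Q(4)/P(4)) = 0.25·log₂(0.25/0.289) = -0.05229

D_KL(Q||P) = 1.07476 - 0.10123 - 0.13876 - 0.05229 = 0.78248 ≈ 0.7825 bits

These are NOT equal (difference: 0.4388 bits). KL divergence is asymmetric: D_KL(P||Q) ≠ D_KL(Q||P) in general.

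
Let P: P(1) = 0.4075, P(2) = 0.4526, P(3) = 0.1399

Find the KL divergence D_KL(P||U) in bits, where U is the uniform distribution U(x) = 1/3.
0.1426 bits

U(i) = 1/3 for all i

D_KL(P||U) = Σ P(x) log₂(P(x) / (1/3))
           = Σ P(x) log₂(P(x)) + log₂(3)
           = log₂(3) - H(P)

H(P) = -Σ P(x) log₂(P(x)):
  -P(1)·log₂(P(1)) = -(0.4075)·log₂(0.4075) = 0.52776
  -P(2)·log₂(P(2)) = -(0.4526)·log₂(0.4526) = 0.51763
  -P(3)·log₂(P(3)) = -(0.1399)·log₂(0.1399) = 0.39697
H(P) = 0.52776 + 0.51763 + 0.39697 = 1.44236 bits

log₂(3) = 1.58496 bits

D_KL(P||U) = 1.58496 - 1.44236 = 0.14260 ≈ 0.1426 bits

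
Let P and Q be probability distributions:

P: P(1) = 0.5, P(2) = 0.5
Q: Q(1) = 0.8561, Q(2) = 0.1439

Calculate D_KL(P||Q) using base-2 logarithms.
0.5105 bits

D_KL(P||Q) = Σ P(x) log₂(P(x)/Q(x))

Computing term by term:
  P(1)·log₂(P(1)/Q(1)) = 0.5·log₂(0.5/0.8561) = -0.38793
  P(2)·log₂(P(2)/Q(2)) = 0.5·log₂(0.5/0.1439) = 0.89843

D_KL(P||Q) = -0.38793 + 0.89843 = 0.51050 ≈ 0.5105 bits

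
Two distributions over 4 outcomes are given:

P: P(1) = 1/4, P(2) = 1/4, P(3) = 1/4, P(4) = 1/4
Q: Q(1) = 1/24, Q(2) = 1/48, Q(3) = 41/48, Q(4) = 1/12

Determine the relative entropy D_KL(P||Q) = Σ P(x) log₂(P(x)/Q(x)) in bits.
1.4956 bits

D_KL(P||Q) = Σ P(x) log₂(P(x)/Q(x))

Computing term by term:
  P(1)·log₂(P(1)/Q(1)) = (1/4)·log₂((1/4)/(1/24)) = 0.64624
  P(2)·log₂(P(2)/Q(2)) = (1/4)·log₂((1/4)/(1/48)) = 0.89624
  P(3)·log₂(P(3)/Q(3)) = (1/4)·log₂((1/4)/(41/48)) = -0.44315
  P(4)·log₂(P(4)/Q(4)) = (1/4)·log₂((1/4)/(1/12)) = 0.39624

D_KL(P||Q) = 0.64624 + 0.89624 - 0.44315 + 0.39624 = 1.49557 ≈ 1.4956 bits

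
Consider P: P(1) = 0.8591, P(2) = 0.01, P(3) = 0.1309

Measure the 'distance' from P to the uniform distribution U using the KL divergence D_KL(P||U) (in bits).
0.9463 bits

U(i) = 1/3 for all i

D_KL(P||U) = Σ P(x) log₂(P(x) / (1/3))
           = Σ P(x) log₂(P(x)) + log₂(3)
           = log₂(3) - H(P)

H(P) = -Σ P(x) log₂(P(x)):
  -P(1)·log₂(P(1)) = -(0.8591)·log₂(0.8591) = 0.18823
  -P(2)·log₂(P(2)) = -(0.01)·log₂(0.01) = 0.06644
  -P(3)·log₂(P(3)) = -(0.1309)·log₂(0.1309) = 0.38399
H(P) = 0.18823 + 0.06644 + 0.38399 = 0.63866 bits

log₂(3) = 1.58496 bits

D_KL(P||U) = 1.58496 - 0.63866 = 0.94630 ≈ 0.9463 bits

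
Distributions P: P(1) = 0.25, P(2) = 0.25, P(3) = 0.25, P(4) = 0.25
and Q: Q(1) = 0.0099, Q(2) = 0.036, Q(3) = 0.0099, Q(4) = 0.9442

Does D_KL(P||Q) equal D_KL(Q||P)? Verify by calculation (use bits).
D_KL(P||Q) = 2.5489 bits, D_KL(Q||P) = 1.6173 bits. No — D_KL(P||Q) ≠ D_KL(Q||P) for this pair.

D_KL(P||Q) = Σ P(x) log₂(P(x)/Q(x))

Computing term by term:
  P(1)·log₂(P(1)/Q(1)) = 0.25·log₂(0.25/0.0099) = 1.16459
  P(2)·log₂(P(2)/Q(2)) = 0.25·log₂(0.25/0.036) = 0.69896
  P(3)·log₂(P(3)/Q(3)) = 0.25·log₂(0.25/0.0099) = 1.16459
  P(4)·log₂(P(4)/Q(4)) = 0.25·log₂(0.25/0.9442) = -0.47929

D_KL(P||Q) = 1.16459 + 0.69896 + 1.16459 - 0.47929 = 2.54885 ≈ 2.5489 bits

D_KL(Q||P) = Σ Q(x) log₂(Q(x)/P(x))

Computing term by term:
  Q(1)·log₂(Q(1)/P(1)) = 0.0099·log₂(0.0099/0.25) = -0.04612
  Q(2)·log₂(Q(2)/P(2)) = 0.036·log₂(0.036/0.25) = -0.10065
  Q(3)·log₂(Q(3)/P(3)) = 0.0099·log₂(0.0099/0.25) = -0.04612
  Q(4)·log₂(Q(4)/P(4)) = 0.9442·log₂(0.9442/0.25) = 1.81019

D_KL(Q||P) = -0.04612 - 0.10065 - 0.04612 + 1.81019 = 1.61730 ≈ 1.6173 bits

These are NOT equal (difference: 0.9316 bits). KL divergence is asymmetric: D_KL(P||Q) ≠ D_KL(Q||P) in general.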